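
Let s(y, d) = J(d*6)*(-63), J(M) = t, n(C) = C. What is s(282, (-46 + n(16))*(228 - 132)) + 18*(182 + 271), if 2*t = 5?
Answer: 15993/2 ≈ 7996.5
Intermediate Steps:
t = 5/2 (t = (1/2)*5 = 5/2 ≈ 2.5000)
J(M) = 5/2
s(y, d) = -315/2 (s(y, d) = (5/2)*(-63) = -315/2)
s(282, (-46 + n(16))*(228 - 132)) + 18*(182 + 271) = -315/2 + 18*(182 + 271) = -315/2 + 18*453 = -315/2 + 8154 = 15993/2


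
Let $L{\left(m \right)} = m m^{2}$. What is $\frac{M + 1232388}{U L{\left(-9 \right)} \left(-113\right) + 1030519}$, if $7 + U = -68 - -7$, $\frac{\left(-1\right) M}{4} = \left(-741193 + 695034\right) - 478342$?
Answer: $- \frac{3330392}{4571117} \approx -0.72857$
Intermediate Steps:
$M = 2098004$ ($M = - 4 \left(\left(-741193 + 695034\right) - 478342\right) = - 4 \left(-46159 - 478342\right) = \left(-4\right) \left(-524501\right) = 2098004$)
$U = -68$ ($U = -7 - 61 = -68$)
$L{\left(m \right)} = m^{3}$
$\frac{M + 1232388}{U L{\left(-9 \right)} \left(-113\right) + 1030519} = \frac{2098004 + 1232388}{- 68 \left(-9\right)^{3} \left(-113\right) + 1030519} = \frac{3330392}{\left(-68\right) \left(-729\right) \left(-113\right) + 1030519} = \frac{3330392}{49572 \left(-113\right) + 1030519} = \frac{3330392}{-5601636 + 1030519} = \frac{3330392}{-4571117} = 3330392 \left(- \frac{1}{4571117}\right) = - \frac{3330392}{4571117}$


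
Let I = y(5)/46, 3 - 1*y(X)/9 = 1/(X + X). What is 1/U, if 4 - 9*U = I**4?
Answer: 402971040000/174457769359 ≈ 2.3098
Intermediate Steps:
y(X) = 27 - 9/(2*X) (y(X) = 27 - 9/(X + X) = 27 - 9*1/(2*X) = 27 - 9/(2*X))
I = 261/460 (I = (27 - 9/2/5)/46 = (27 - 9/2*1/5)*(1/46) = (27 - 9/10)*(1/46) = (261/10)*(1/46) = 261/460 ≈ 0.56739)
U = 174457769359/402971040000 (U = 4/9 - (261/460)**4/9 = 4/9 - 1/9*4640470641/44774560000 = 4/9 - 515607849/44774560000 = 174457769359/402971040000 ≈ 0.43293)
1/U = 1/(174457769359/402971040000) = 402971040000/174457769359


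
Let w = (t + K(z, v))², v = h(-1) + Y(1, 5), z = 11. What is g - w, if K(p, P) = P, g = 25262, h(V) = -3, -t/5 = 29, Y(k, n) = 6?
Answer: 5098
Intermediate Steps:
t = -145 (t = -5*29 = -145)
v = 3 (v = -3 + 6 = 3)
w = 20164 (w = (-145 + 3)² = (-142)² = 20164)
g - w = 25262 - 1*20164 = 25262 - 20164 = 5098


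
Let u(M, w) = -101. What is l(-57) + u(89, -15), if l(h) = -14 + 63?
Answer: -52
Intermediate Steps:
l(h) = 49
l(-57) + u(89, -15) = 49 - 101 = -52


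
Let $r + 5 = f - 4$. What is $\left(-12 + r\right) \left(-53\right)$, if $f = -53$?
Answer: $3922$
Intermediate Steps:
$r = -62$ ($r = -5 - 57 = -62$)
$\left(-12 + r\right) \left(-53\right) = \left(-12 - 62\right) \left(-53\right) = \left(-74\right) \left(-53\right) = 3922$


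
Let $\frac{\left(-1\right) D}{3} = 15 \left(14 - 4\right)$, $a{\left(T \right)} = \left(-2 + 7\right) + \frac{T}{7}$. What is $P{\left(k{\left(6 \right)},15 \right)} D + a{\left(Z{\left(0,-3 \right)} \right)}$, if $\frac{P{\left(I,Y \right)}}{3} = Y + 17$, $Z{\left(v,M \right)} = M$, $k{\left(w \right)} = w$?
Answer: $- \frac{302368}{7} \approx -43195.0$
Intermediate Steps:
$a{\left(T \right)} = 5 + \frac{T}{7}$ ($a{\left(T \right)} = 5 + T \frac{1}{7} = 5 + \frac{T}{7}$)
$D = -450$ ($D = - 3 \cdot 15 \left(14 - 4\right) = - 3 \cdot 15 \cdot 10 = \left(-3\right) 150 = -450$)
$P{\left(I,Y \right)} = 51 + 3 Y$ ($P{\left(I,Y \right)} = 3 \left(Y + 17\right) = 3 \left(17 + Y\right) = 51 + 3 Y$)
$P{\left(k{\left(6 \right)},15 \right)} D + a{\left(Z{\left(0,-3 \right)} \right)} = \left(51 + 3 \cdot 15\right) \left(-450\right) + \left(5 + \frac{1}{7} \left(-3\right)\right) = \left(51 + 45\right) \left(-450\right) + \left(5 - \frac{3}{7}\right) = 96 \left(-450\right) + \frac{32}{7} = -43200 + \frac{32}{7} = - \frac{302368}{7}$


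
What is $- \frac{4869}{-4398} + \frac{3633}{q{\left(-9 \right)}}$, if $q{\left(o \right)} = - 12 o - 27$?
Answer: $\frac{1819147}{39582} \approx 45.959$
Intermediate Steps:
$q{\left(o \right)} = -27 - 12 o$
$- \frac{4869}{-4398} + \frac{3633}{q{\left(-9 \right)}} = - \frac{4869}{-4398} + \frac{3633}{-27 - -108} = \left(-4869\right) \left(- \frac{1}{4398}\right) + \frac{3633}{-27 + 108} = \frac{1623}{1466} + \frac{3633}{81} = \frac{1623}{1466} + 3633 \cdot \frac{1}{81} = \frac{1623}{1466} + \frac{1211}{27} = \frac{1819147}{39582}$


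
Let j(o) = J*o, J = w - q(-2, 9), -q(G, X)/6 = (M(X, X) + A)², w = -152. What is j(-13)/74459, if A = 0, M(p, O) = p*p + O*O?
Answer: -2045056/74459 ≈ -27.466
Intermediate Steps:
M(p, O) = O² + p² (M(p, O) = p² + O² = O² + p²)
q(G, X) = -24*X⁴ (q(G, X) = -6*((X² + X²) + 0)² = -6*(2*X² + 0)² = -6*4*X⁴ = -24*X⁴)
J = 157312 (J = -152 - (-24)*9⁴ = -152 - (-24)*6561 = -152 - 1*(-157464) = -152 + 157464 = 157312)
j(o) = 157312*o
j(-13)/74459 = (157312*(-13))/74459 = -2045056*1/74459 = -2045056/74459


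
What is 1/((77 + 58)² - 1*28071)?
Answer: -1/9846 ≈ -0.00010156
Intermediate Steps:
1/((77 + 58)² - 1*28071) = 1/(135² - 28071) = 1/(18225 - 28071) = 1/(-9846) = -1/9846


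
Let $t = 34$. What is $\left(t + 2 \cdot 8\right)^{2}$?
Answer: $2500$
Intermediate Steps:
$\left(t + 2 \cdot 8\right)^{2} = \left(34 + 2 \cdot 8\right)^{2} = \left(34 + 16\right)^{2} = 50^{2} = 2500$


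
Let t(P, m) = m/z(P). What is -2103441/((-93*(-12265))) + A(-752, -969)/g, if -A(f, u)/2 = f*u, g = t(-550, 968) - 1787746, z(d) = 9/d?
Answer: -70930844917/67233798665 ≈ -1.0550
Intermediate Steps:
t(P, m) = P*m/9 (t(P, m) = m/((9/P)) = m*(P/9) = P*m/9)
g = -16622114/9 (g = (1/9)*(-550)*968 - 1787746 = -532400/9 - 1787746 = -16622114/9 ≈ -1.8469e+6)
A(f, u) = -2*f*u
-2103441/((-93*(-12265))) + A(-752, -969)/g = -2103441/((-93*(-12265))) + (-2*(-752)*(-969))/(-16622114/9) = -2103441/1140645 - 1457376*(-9/16622114) = -2103441*1/1140645 + 139536/176831 = -701147/380215 + 139536/176831 = -70930844917/67233798665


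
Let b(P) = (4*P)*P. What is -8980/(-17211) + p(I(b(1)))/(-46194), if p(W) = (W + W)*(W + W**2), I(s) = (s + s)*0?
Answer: 8980/17211 ≈ 0.52176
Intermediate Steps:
b(P) = 4*P**2
I(s) = 0 (I(s) = (2*s)*0 = 0)
p(W) = 2*W*(W + W**2) (p(W) = (2*W)*(W + W**2) = 2*W*(W + W**2))
-8980/(-17211) + p(I(b(1)))/(-46194) = -8980/(-17211) + (2*0**2*(1 + 0))/(-46194) = -8980*(-1/17211) + (2*0*1)*(-1/46194) = 8980/17211 + 0*(-1/46194) = 8980/17211 + 0 = 8980/17211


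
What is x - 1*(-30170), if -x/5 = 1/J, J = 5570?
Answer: 33609379/1114 ≈ 30170.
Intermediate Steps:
x = -1/1114 (x = -5/5570 = -5*1/5570 = -1/1114 ≈ -0.00089767)
x - 1*(-30170) = -1/1114 - 1*(-30170) = -1/1114 + 30170 = 33609379/1114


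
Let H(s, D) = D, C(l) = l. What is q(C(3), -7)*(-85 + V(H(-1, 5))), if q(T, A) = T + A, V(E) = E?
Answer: 320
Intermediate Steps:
q(T, A) = A + T
q(C(3), -7)*(-85 + V(H(-1, 5))) = (-7 + 3)*(-85 + 5) = -4*(-80) = 320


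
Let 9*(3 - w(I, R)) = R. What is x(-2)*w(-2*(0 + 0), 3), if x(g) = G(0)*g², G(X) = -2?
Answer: -64/3 ≈ -21.333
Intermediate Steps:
w(I, R) = 3 - R/9
x(g) = -2*g²
x(-2)*w(-2*(0 + 0), 3) = (-2*(-2)²)*(3 - ⅑*3) = (-2*4)*(3 - ⅓) = -8*8/3 = -64/3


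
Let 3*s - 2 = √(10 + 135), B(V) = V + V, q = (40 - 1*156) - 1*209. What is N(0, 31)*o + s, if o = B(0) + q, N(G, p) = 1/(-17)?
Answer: 1009/51 + √145/3 ≈ 23.798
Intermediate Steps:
N(G, p) = -1/17
q = -325 (q = (40 - 156) - 209 = -116 - 209 = -325)
B(V) = 2*V
o = -325 (o = 2*0 - 325 = 0 - 325 = -325)
s = ⅔ + √145/3 (s = ⅔ + √(10 + 135)/3 = ⅔ + √145/3 ≈ 4.6805)
N(0, 31)*o + s = -1/17*(-325) + (⅔ + √145/3) = 325/17 + (⅔ + √145/3) = 1009/51 + √145/3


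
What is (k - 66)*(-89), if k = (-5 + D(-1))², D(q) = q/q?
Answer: 4450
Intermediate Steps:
D(q) = 1
k = 16 (k = (-5 + 1)² = (-4)² = 16)
(k - 66)*(-89) = (16 - 66)*(-89) = -50*(-89) = 4450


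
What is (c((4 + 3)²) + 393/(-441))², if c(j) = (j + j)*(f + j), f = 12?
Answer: 771999463225/21609 ≈ 3.5726e+7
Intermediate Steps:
c(j) = 2*j*(12 + j) (c(j) = (j + j)*(12 + j) = (2*j)*(12 + j) = 2*j*(12 + j))
(c((4 + 3)²) + 393/(-441))² = (2*(4 + 3)²*(12 + (4 + 3)²) + 393/(-441))² = (2*7²*(12 + 7²) + 393*(-1/441))² = (2*49*(12 + 49) - 131/147)² = (2*49*61 - 131/147)² = (5978 - 131/147)² = (878635/147)² = 771999463225/21609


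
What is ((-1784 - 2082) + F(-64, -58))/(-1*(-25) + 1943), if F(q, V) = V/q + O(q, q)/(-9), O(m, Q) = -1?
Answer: -1113115/566784 ≈ -1.9639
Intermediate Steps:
F(q, V) = 1/9 + V/q (F(q, V) = V/q - 1/(-9) = V/q - 1*(-1/9) = V/q + 1/9 = 1/9 + V/q)
((-1784 - 2082) + F(-64, -58))/(-1*(-25) + 1943) = ((-1784 - 2082) + (-58 + (1/9)*(-64))/(-64))/(-1*(-25) + 1943) = (-3866 - (-58 - 64/9)/64)/(25 + 1943) = (-3866 - 1/64*(-586/9))/1968 = (-3866 + 293/288)*(1/1968) = -1113115/288*1/1968 = -1113115/566784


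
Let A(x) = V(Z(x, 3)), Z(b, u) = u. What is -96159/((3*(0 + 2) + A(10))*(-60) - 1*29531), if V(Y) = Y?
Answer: 96159/30071 ≈ 3.1977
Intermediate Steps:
A(x) = 3
-96159/((3*(0 + 2) + A(10))*(-60) - 1*29531) = -96159/((3*(0 + 2) + 3)*(-60) - 1*29531) = -96159/((3*2 + 3)*(-60) - 29531) = -96159/((6 + 3)*(-60) - 29531) = -96159/(9*(-60) - 29531) = -96159/(-540 - 29531) = -96159/(-30071) = -96159*(-1/30071) = 96159/30071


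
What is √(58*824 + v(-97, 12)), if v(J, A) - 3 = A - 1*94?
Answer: √47713 ≈ 218.43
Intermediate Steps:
v(J, A) = -91 + A (v(J, A) = 3 + (A - 1*94) = 3 + (A - 94) = 3 + (-94 + A) = -91 + A)
√(58*824 + v(-97, 12)) = √(58*824 + (-91 + 12)) = √(47792 - 79) = √47713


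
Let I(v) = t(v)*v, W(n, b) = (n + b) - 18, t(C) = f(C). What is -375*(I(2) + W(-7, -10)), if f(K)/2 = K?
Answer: 10125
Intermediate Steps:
f(K) = 2*K
t(C) = 2*C
W(n, b) = -18 + b + n (W(n, b) = (b + n) - 18 = -18 + b + n)
I(v) = 2*v² (I(v) = (2*v)*v = 2*v²)
-375*(I(2) + W(-7, -10)) = -375*(2*2² + (-18 - 10 - 7)) = -375*(2*4 - 35) = -375*(8 - 35) = -375*(-27) = 10125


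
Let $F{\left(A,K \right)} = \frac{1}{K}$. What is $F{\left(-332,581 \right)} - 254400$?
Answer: $- \frac{147806399}{581} \approx -2.544 \cdot 10^{5}$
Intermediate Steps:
$F{\left(-332,581 \right)} - 254400 = \frac{1}{581} - 254400 = - \frac{147806399}{581}$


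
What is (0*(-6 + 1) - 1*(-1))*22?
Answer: 22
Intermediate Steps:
(0*(-6 + 1) - 1*(-1))*22 = (0*(-5) + 1)*22 = (0 + 1)*22 = 1*22 = 22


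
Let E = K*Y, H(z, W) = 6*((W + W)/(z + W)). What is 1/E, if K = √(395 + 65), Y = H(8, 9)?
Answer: 17*√115/24840 ≈ 0.0073392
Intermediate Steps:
H(z, W) = 12*W/(W + z) (H(z, W) = 6*((2*W)/(W + z)) = 6*(2*W/(W + z)) = 12*W/(W + z))
Y = 108/17 (Y = 12*9/(9 + 8) = 12*9/17 = 12*9*(1/17) = 108/17 ≈ 6.3529)
K = 2*√115 (K = √460 = 2*√115 ≈ 21.448)
E = 216*√115/17 (E = (2*√115)*(108/17) = 216*√115/17 ≈ 136.26)
1/E = 1/(216*√115/17) = 17*√115/24840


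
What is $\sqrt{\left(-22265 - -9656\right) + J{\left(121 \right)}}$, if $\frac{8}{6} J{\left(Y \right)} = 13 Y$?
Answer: $\frac{7 i \sqrt{933}}{2} \approx 106.91 i$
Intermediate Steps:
$J{\left(Y \right)} = \frac{39 Y}{4}$ ($J{\left(Y \right)} = \frac{3 \cdot 13 Y}{4} = \frac{39 Y}{4}$)
$\sqrt{\left(-22265 - -9656\right) + J{\left(121 \right)}} = \sqrt{\left(-22265 - -9656\right) + \frac{39}{4} \cdot 121} = \sqrt{\left(-22265 + 9656\right) + \frac{4719}{4}} = \sqrt{-12609 + \frac{4719}{4}} = \sqrt{- \frac{45717}{4}} = \frac{7 i \sqrt{933}}{2}$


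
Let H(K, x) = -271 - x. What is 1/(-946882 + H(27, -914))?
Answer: -1/946239 ≈ -1.0568e-6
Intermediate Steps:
1/(-946882 + H(27, -914)) = 1/(-946882 + (-271 - 1*(-914))) = 1/(-946882 + (-271 + 914)) = 1/(-946882 + 643) = 1/(-946239) = -1/946239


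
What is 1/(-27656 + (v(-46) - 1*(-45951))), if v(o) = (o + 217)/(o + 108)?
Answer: 62/1134461 ≈ 5.4652e-5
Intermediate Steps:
v(o) = (217 + o)/(108 + o)
1/(-27656 + (v(-46) - 1*(-45951))) = 1/(-27656 + ((217 - 46)/(108 - 46) - 1*(-45951))) = 1/(-27656 + (171/62 + 45951)) = 1/(-27656 + 2849133/62) = 1/(1134461/62) = 62/1134461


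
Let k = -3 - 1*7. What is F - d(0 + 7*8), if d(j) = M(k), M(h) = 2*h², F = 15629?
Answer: 15429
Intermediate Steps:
k = -10 (k = -3 - 7 = -10)
d(j) = 200 (d(j) = 2*(-10)² = 2*100 = 200)
F - d(0 + 7*8) = 15629 - 1*200 = 15629 - 200 = 15429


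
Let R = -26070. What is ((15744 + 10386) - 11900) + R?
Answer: -11840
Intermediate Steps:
((15744 + 10386) - 11900) + R = ((15744 + 10386) - 11900) - 26070 = (26130 - 11900) - 26070 = 14230 - 26070 = -11840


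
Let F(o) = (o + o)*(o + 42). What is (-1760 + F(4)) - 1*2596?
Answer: -3988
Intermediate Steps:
F(o) = 2*o*(42 + o) (F(o) = (2*o)*(42 + o) = 2*o*(42 + o))
(-1760 + F(4)) - 1*2596 = (-1760 + 2*4*(42 + 4)) - 1*2596 = (-1760 + 2*4*46) - 2596 = (-1760 + 368) - 2596 = -1392 - 2596 = -3988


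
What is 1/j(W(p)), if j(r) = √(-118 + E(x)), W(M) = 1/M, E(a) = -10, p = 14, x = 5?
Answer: -I*√2/16 ≈ -0.088388*I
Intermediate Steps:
j(r) = 8*I*√2 (j(r) = √(-118 - 10) = √(-128) = 8*I*√2)
1/j(W(p)) = 1/(8*I*√2) = -I*√2/16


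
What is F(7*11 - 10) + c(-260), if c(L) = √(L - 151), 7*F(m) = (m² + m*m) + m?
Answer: 9045/7 + I*√411 ≈ 1292.1 + 20.273*I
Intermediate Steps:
F(m) = m/7 + 2*m²/7 (F(m) = ((m² + m*m) + m)/7 = ((m² + m²) + m)/7 = (2*m² + m)/7 = (m + 2*m²)/7 = m/7 + 2*m²/7)
c(L) = √(-151 + L)
F(7*11 - 10) + c(-260) = (7*11 - 10)*(1 + 2*(7*11 - 10))/7 + √(-151 - 260) = (77 - 10)*(1 + 2*(77 - 10))/7 + √(-411) = (⅐)*67*(1 + 2*67) + I*√411 = (⅐)*67*(1 + 134) + I*√411 = (⅐)*67*135 + I*√411 = 9045/7 + I*√411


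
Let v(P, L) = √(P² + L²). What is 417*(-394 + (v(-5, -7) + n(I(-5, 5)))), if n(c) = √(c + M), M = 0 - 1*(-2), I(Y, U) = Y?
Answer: -164298 + 417*√74 + 417*I*√3 ≈ -1.6071e+5 + 722.27*I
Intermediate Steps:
M = 2 (M = 0 + 2 = 2)
n(c) = √(2 + c) (n(c) = √(c + 2) = √(2 + c))
v(P, L) = √(L² + P²)
417*(-394 + (v(-5, -7) + n(I(-5, 5)))) = 417*(-394 + (√((-7)² + (-5)²) + √(2 - 5))) = 417*(-394 + (√(49 + 25) + √(-3))) = 417*(-394 + (√74 + I*√3)) = 417*(-394 + √74 + I*√3) = -164298 + 417*√74 + 417*I*√3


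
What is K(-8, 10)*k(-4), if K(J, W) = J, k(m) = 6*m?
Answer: 192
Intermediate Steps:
K(-8, 10)*k(-4) = -48*(-4) = -8*(-24) = 192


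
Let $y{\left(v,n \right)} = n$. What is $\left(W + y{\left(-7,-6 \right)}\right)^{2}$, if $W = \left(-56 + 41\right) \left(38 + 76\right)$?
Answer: $2944656$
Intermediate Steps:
$W = -1710$ ($W = \left(-15\right) 114 = -1710$)
$\left(W + y{\left(-7,-6 \right)}\right)^{2} = \left(-1710 - 6\right)^{2} = \left(-1716\right)^{2} = 2944656$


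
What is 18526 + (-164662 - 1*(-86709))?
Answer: -59427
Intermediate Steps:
18526 + (-164662 - 1*(-86709)) = 18526 + (-164662 + 86709) = 18526 - 77953 = -59427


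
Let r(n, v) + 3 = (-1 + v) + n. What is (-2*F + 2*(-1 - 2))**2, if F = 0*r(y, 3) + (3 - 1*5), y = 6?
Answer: 4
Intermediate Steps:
r(n, v) = -4 + n + v (r(n, v) = -3 + ((-1 + v) + n) = -3 + (-1 + n + v) = -4 + n + v)
F = -2 (F = 0*(-4 + 6 + 3) + (3 - 1*5) = 0*5 + (3 - 5) = 0 - 2 = -2)
(-2*F + 2*(-1 - 2))**2 = (-2*(-2) + 2*(-1 - 2))**2 = (4 + 2*(-3))**2 = (4 - 6)**2 = (-2)**2 = 4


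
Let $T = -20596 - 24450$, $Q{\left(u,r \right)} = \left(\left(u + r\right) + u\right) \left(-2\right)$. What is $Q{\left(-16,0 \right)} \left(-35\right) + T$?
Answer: $-47286$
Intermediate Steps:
$Q{\left(u,r \right)} = - 4 u - 2 r$ ($Q{\left(u,r \right)} = \left(\left(r + u\right) + u\right) \left(-2\right) = \left(r + 2 u\right) \left(-2\right) = - 4 u - 2 r$)
$T = -45046$ ($T = -20596 - 24450 = -45046$)
$Q{\left(-16,0 \right)} \left(-35\right) + T = \left(\left(-4\right) \left(-16\right) - 0\right) \left(-35\right) - 45046 = \left(64 + 0\right) \left(-35\right) - 45046 = 64 \left(-35\right) - 45046 = -2240 - 45046 = -47286$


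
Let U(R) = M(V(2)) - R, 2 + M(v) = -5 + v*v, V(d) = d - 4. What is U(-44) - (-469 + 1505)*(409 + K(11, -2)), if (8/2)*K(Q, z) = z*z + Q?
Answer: -427568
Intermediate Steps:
K(Q, z) = Q/4 + z²/4 (K(Q, z) = (z*z + Q)/4 = (z² + Q)/4 = (Q + z²)/4 = Q/4 + z²/4)
V(d) = -4 + d
M(v) = -7 + v² (M(v) = -2 + (-5 + v*v) = -2 + (-5 + v²) = -7 + v²)
U(R) = -3 - R (U(R) = (-7 + (-4 + 2)²) - R = (-7 + (-2)²) - R = (-7 + 4) - R = -3 - R)
U(-44) - (-469 + 1505)*(409 + K(11, -2)) = (-3 - 1*(-44)) - (-469 + 1505)*(409 + ((¼)*11 + (¼)*(-2)²)) = (-3 + 44) - 1036*(409 + (11/4 + (¼)*4)) = 41 - 1036*(409 + (11/4 + 1)) = 41 - 1036*(409 + 15/4) = 41 - 1036*1651/4 = 41 - 1*427609 = 41 - 427609 = -427568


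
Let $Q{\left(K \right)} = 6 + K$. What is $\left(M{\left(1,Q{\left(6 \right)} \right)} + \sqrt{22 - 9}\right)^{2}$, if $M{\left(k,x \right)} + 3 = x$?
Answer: $\left(9 + \sqrt{13}\right)^{2} \approx 158.9$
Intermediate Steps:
$M{\left(k,x \right)} = -3 + x$
$\left(M{\left(1,Q{\left(6 \right)} \right)} + \sqrt{22 - 9}\right)^{2} = \left(\left(-3 + \left(6 + 6\right)\right) + \sqrt{22 - 9}\right)^{2} = \left(\left(-3 + 12\right) + \sqrt{13}\right)^{2} = \left(9 + \sqrt{13}\right)^{2}$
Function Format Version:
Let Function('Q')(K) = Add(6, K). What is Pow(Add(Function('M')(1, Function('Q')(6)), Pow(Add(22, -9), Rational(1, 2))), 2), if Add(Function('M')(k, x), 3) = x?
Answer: Pow(Add(9, Pow(13, Rational(1, 2))), 2) ≈ 158.90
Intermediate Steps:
Function('M')(k, x) = Add(-3, x)
Pow(Add(Function('M')(1, Function('Q')(6)), Pow(Add(22, -9), Rational(1, 2))), 2) = Pow(Add(Add(-3, Add(6, 6)), Pow(Add(22, -9), Rational(1, 2))), 2) = Pow(Add(Add(-3, 12), Pow(13, Rational(1, 2))), 2) = Pow(Add(9, Pow(13, Rational(1, 2))), 2)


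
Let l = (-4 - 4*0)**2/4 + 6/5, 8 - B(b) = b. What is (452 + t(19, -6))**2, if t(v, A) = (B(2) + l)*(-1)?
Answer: 4857616/25 ≈ 1.9430e+5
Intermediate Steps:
B(b) = 8 - b
l = 26/5 (l = (-4 + 0)**2*(1/4) + 6*(1/5) = (-4)**2*(1/4) + 6/5 = 16*(1/4) + 6/5 = 4 + 6/5 = 26/5 ≈ 5.2000)
t(v, A) = -56/5 (t(v, A) = ((8 - 1*2) + 26/5)*(-1) = ((8 - 2) + 26/5)*(-1) = (6 + 26/5)*(-1) = (56/5)*(-1) = -56/5)
(452 + t(19, -6))**2 = (452 - 56/5)**2 = (2204/5)**2 = 4857616/25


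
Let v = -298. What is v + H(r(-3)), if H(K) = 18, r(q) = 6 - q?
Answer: -280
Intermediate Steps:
v + H(r(-3)) = -298 + 18 = -280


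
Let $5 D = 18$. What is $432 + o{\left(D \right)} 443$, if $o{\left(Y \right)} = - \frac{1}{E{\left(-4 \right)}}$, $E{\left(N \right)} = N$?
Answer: $\frac{2171}{4} \approx 542.75$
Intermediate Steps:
$D = \frac{18}{5}$ ($D = \frac{1}{5} \cdot 18 = \frac{18}{5} \approx 3.6$)
$o{\left(Y \right)} = \frac{1}{4}$ ($o{\left(Y \right)} = - \frac{1}{-4} = \left(-1\right) \left(- \frac{1}{4}\right) = \frac{1}{4}$)
$432 + o{\left(D \right)} 443 = 432 + \frac{1}{4} \cdot 443 = 432 + \frac{443}{4} = \frac{2171}{4}$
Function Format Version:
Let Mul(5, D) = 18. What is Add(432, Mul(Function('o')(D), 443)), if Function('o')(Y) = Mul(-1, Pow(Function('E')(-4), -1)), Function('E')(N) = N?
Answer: Rational(2171, 4) ≈ 542.75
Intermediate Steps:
D = Rational(18, 5) (D = Mul(Rational(1, 5), 18) = Rational(18, 5) ≈ 3.6000)
Function('o')(Y) = Rational(1, 4) (Function('o')(Y) = Mul(-1, Pow(-4, -1)) = Mul(-1, Rational(-1, 4)) = Rational(1, 4))
Add(432, Mul(Function('o')(D), 443)) = Add(432, Mul(Rational(1, 4), 443)) = Add(432, Rational(443, 4)) = Rational(2171, 4)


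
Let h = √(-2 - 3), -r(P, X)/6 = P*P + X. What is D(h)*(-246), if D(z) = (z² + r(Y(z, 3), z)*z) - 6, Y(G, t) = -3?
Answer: -4674 + 13284*I*√5 ≈ -4674.0 + 29704.0*I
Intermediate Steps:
r(P, X) = -6*X - 6*P² (r(P, X) = -6*(P*P + X) = -6*(P² + X) = -6*(X + P²) = -6*X - 6*P²)
h = I*√5 (h = √(-5) = I*√5 ≈ 2.2361*I)
D(z) = -6 + z² + z*(-54 - 6*z) (D(z) = (z² + (-6*z - 6*(-3)²)*z) - 6 = (z² + (-6*z - 6*9)*z) - 6 = (z² + (-6*z - 54)*z) - 6 = (z² + (-54 - 6*z)*z) - 6 = (z² + z*(-54 - 6*z)) - 6 = -6 + z² + z*(-54 - 6*z))
D(h)*(-246) = (-6 + (I*√5)² - 6*I*√5*(9 + I*√5))*(-246) = (-6 - 5 - 6*I*√5*(9 + I*√5))*(-246) = (-11 - 6*I*√5*(9 + I*√5))*(-246) = 2706 + 1476*I*√5*(9 + I*√5)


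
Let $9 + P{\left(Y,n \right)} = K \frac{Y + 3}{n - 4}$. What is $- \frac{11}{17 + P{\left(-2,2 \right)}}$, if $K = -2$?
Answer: $- \frac{11}{9} \approx -1.2222$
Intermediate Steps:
$P{\left(Y,n \right)} = -9 - \frac{2 \left(3 + Y\right)}{-4 + n}$ ($P{\left(Y,n \right)} = -9 - 2 \frac{Y + 3}{n - 4} = -9 - 2 \frac{3 + Y}{-4 + n} = -9 - \frac{2 \left(3 + Y\right)}{-4 + n}$)
$- \frac{11}{17 + P{\left(-2,2 \right)}} = - \frac{11}{17 + \frac{30 - 18 - -4}{-4 + 2}} = - \frac{11}{17 + \frac{30 - 18 + 4}{-2}} = - \frac{11}{17 - 8} = - \frac{11}{9}$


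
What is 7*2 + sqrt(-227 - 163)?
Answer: 14 + I*sqrt(390) ≈ 14.0 + 19.748*I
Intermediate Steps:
7*2 + sqrt(-227 - 163) = 14 + sqrt(-390) = 14 + I*sqrt(390)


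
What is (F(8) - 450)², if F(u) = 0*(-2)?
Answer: 202500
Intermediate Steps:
F(u) = 0
(F(8) - 450)² = (0 - 450)² = (-450)² = 202500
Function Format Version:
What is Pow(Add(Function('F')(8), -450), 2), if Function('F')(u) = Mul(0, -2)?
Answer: 202500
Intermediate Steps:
Function('F')(u) = 0
Pow(Add(Function('F')(8), -450), 2) = Pow(Add(0, -450), 2) = Pow(-450, 2) = 202500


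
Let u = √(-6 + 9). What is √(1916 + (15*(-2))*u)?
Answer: √(1916 - 30*√3) ≈ 43.174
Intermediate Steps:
u = √3 ≈ 1.7320
√(1916 + (15*(-2))*u) = √(1916 + (15*(-2))*√3) = √(1916 - 30*√3)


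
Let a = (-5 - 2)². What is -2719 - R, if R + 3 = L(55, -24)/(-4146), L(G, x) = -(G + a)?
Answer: -5630320/2073 ≈ -2716.0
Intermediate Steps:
a = 49 (a = (-7)² = 49)
L(G, x) = -49 - G (L(G, x) = -(G + 49) = -(49 + G) = -49 - G)
R = -6167/2073 (R = -3 + (-49 - 1*55)/(-4146) = -3 + (-49 - 55)*(-1/4146) = -3 - 104*(-1/4146) = -3 + 52/2073 = -6167/2073 ≈ -2.9749)
-2719 - R = -2719 - 1*(-6167/2073) = -2719 + 6167/2073 = -5630320/2073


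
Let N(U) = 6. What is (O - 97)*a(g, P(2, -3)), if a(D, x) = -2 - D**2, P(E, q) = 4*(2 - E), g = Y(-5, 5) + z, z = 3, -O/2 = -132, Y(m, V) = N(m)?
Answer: -13861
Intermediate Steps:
Y(m, V) = 6
O = 264 (O = -2*(-132) = 264)
g = 9 (g = 6 + 3 = 9)
P(E, q) = 8 - 4*E
(O - 97)*a(g, P(2, -3)) = (264 - 97)*(-2 - 1*9**2) = 167*(-2 - 1*81) = 167*(-2 - 81) = 167*(-83) = -13861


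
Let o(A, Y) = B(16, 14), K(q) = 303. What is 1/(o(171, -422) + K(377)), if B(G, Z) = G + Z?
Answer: 1/333 ≈ 0.0030030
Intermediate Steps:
o(A, Y) = 30 (o(A, Y) = 16 + 14 = 30)
1/(o(171, -422) + K(377)) = 1/(30 + 303) = 1/333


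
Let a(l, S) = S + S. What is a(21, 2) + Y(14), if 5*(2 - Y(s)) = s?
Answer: 16/5 ≈ 3.2000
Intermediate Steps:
Y(s) = 2 - s/5
a(l, S) = 2*S
a(21, 2) + Y(14) = 2*2 + (2 - 1/5*14) = 4 + (2 - 14/5) = 4 - 4/5 = 16/5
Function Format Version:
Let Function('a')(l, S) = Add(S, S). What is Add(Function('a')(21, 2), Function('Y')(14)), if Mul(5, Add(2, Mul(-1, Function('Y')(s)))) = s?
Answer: Rational(16, 5) ≈ 3.2000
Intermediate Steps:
Function('Y')(s) = Add(2, Mul(Rational(-1, 5), s))
Function('a')(l, S) = Mul(2, S)
Add(Function('a')(21, 2), Function('Y')(14)) = Add(Mul(2, 2), Add(2, Mul(Rational(-1, 5), 14))) = Add(4, Add(2, Rational(-14, 5))) = Add(4, Rational(-4, 5)) = Rational(16, 5)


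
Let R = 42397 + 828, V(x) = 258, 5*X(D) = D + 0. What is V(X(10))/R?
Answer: 258/43225 ≈ 0.0059688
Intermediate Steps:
X(D) = D/5 (X(D) = (D + 0)/5 = D/5)
R = 43225
V(X(10))/R = 258/43225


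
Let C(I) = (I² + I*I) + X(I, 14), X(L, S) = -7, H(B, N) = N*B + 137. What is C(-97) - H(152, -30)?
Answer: 23234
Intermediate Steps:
H(B, N) = 137 + B*N (H(B, N) = B*N + 137 = 137 + B*N)
C(I) = -7 + 2*I² (C(I) = (I² + I*I) - 7 = (I² + I²) - 7 = 2*I² - 7 = -7 + 2*I²)
C(-97) - H(152, -30) = (-7 + 2*(-97)²) - (137 + 152*(-30)) = (-7 + 2*9409) - (137 - 4560) = (-7 + 18818) - 1*(-4423) = 18811 + 4423 = 23234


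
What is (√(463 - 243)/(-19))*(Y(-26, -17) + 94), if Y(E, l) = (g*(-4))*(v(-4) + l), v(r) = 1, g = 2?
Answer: -444*√55/19 ≈ -173.30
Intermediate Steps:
Y(E, l) = -8 - 8*l (Y(E, l) = (2*(-4))*(1 + l) = -8*(1 + l) = -8 - 8*l)
(√(463 - 243)/(-19))*(Y(-26, -17) + 94) = (√(463 - 243)/(-19))*((-8 - 8*(-17)) + 94) = (√220*(-1/19))*((-8 + 136) + 94) = ((2*√55)*(-1/19))*(128 + 94) = -2*√55/19*222 = -444*√55/19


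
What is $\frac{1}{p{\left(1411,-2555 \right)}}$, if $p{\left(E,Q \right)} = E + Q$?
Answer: $- \frac{1}{1144} \approx -0.00087413$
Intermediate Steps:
$\frac{1}{p{\left(1411,-2555 \right)}} = \frac{1}{1411 - 2555} = \frac{1}{-1144} = - \frac{1}{1144}$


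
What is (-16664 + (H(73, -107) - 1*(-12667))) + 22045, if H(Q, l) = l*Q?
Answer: 10237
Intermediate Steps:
H(Q, l) = Q*l
(-16664 + (H(73, -107) - 1*(-12667))) + 22045 = (-16664 + (73*(-107) - 1*(-12667))) + 22045 = (-16664 + (-7811 + 12667)) + 22045 = (-16664 + 4856) + 22045 = -11808 + 22045 = 10237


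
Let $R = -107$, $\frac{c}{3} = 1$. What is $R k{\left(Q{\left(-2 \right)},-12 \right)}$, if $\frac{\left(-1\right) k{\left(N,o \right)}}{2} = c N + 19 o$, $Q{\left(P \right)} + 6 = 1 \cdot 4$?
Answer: $-50076$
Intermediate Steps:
$c = 3$ ($c = 3 \cdot 1 = 3$)
$Q{\left(P \right)} = -2$ ($Q{\left(P \right)} = -6 + 1 \cdot 4 = -6 + 4 = -2$)
$k{\left(N,o \right)} = - 38 o - 6 N$ ($k{\left(N,o \right)} = - 2 \left(3 N + 19 o\right) = - 38 o - 6 N$)
$R k{\left(Q{\left(-2 \right)},-12 \right)} = - 107 \left(\left(-38\right) \left(-12\right) - -12\right) = - 107 \left(456 + 12\right) = \left(-107\right) 468 = -50076$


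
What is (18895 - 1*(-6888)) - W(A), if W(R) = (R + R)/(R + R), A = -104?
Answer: 25782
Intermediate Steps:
W(R) = 1 (W(R) = (2*R)/((2*R)) = (2*R)*(1/(2*R)) = 1)
(18895 - 1*(-6888)) - W(A) = (18895 - 1*(-6888)) - 1*1 = (18895 + 6888) - 1 = 25783 - 1 = 25782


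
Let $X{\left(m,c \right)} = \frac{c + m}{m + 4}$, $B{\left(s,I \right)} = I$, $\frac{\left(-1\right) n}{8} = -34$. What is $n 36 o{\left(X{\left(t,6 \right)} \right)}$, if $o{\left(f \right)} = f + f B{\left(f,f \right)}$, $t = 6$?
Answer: $\frac{646272}{25} \approx 25851.0$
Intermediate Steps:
$n = 272$ ($n = \left(-8\right) \left(-34\right) = 272$)
$X{\left(m,c \right)} = \frac{c + m}{4 + m}$
$o{\left(f \right)} = f + f^{2}$ ($o{\left(f \right)} = f + f f = f + f^{2}$)
$n 36 o{\left(X{\left(t,6 \right)} \right)} = 272 \cdot 36 \frac{6 + 6}{4 + 6} \left(1 + \frac{6 + 6}{4 + 6}\right) = 9792 \cdot \frac{1}{10} \cdot 12 \left(1 + \frac{1}{10} \cdot 12\right) = 9792 \frac{6 \left(1 + \frac{6}{5}\right)}{5} = 9792 \cdot \frac{6}{5} \cdot \frac{11}{5} = 9792 \cdot \frac{66}{25} = \frac{646272}{25}$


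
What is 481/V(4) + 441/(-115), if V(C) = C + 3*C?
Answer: 48259/1840 ≈ 26.228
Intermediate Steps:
V(C) = 4*C
481/V(4) + 441/(-115) = 481/((4*4)) + 441/(-115) = 481/16 + 441*(-1/115) = 481*(1/16) - 441/115 = 481/16 - 441/115 = 48259/1840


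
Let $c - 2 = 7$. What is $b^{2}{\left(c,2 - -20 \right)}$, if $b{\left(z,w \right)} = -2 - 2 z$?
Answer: $400$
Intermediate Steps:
$c = 9$ ($c = 2 + 7 = 9$)
$b^{2}{\left(c,2 - -20 \right)} = \left(-2 - 18\right)^{2} = \left(-20\right)^{2} = 400$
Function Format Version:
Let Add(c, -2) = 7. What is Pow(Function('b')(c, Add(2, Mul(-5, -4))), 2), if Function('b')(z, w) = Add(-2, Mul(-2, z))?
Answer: 400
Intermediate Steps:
c = 9 (c = Add(2, 7) = 9)
Pow(Function('b')(c, Add(2, Mul(-5, -4))), 2) = Pow(Add(-2, Mul(-2, 9)), 2) = Pow(Add(-2, -18), 2) = Pow(-20, 2) = 400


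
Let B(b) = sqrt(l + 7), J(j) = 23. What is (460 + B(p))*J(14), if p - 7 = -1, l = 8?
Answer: 10580 + 23*sqrt(15) ≈ 10669.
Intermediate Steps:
p = 6 (p = 7 - 1 = 6)
B(b) = sqrt(15) (B(b) = sqrt(8 + 7) = sqrt(15))
(460 + B(p))*J(14) = (460 + sqrt(15))*23 = 10580 + 23*sqrt(15)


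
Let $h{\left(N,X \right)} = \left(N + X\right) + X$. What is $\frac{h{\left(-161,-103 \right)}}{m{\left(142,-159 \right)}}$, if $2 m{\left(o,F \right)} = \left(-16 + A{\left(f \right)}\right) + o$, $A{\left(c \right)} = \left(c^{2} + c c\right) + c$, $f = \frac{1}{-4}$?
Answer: $- \frac{5872}{1007} \approx -5.8312$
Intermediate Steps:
$f = - \frac{1}{4} \approx -0.25$
$A{\left(c \right)} = c + 2 c^{2}$ ($A{\left(c \right)} = \left(c^{2} + c^{2}\right) + c = 2 c^{2} + c = c + 2 c^{2}$)
$h{\left(N,X \right)} = N + 2 X$
$m{\left(o,F \right)} = - \frac{129}{16} + \frac{o}{2}$ ($m{\left(o,F \right)} = \frac{\left(-16 - \frac{1 + 2 \left(- \frac{1}{4}\right)}{4}\right) + o}{2} = \frac{\left(-16 - \frac{1 - \frac{1}{2}}{4}\right) + o}{2} = \frac{\left(-16 - \frac{1}{8}\right) + o}{2} = \frac{- \frac{129}{8} + o}{2} = - \frac{129}{16} + \frac{o}{2}$)
$\frac{h{\left(-161,-103 \right)}}{m{\left(142,-159 \right)}} = \frac{-161 + 2 \left(-103\right)}{- \frac{129}{16} + \frac{1}{2} \cdot 142} = \frac{-161 - 206}{- \frac{129}{16} + 71} = - \frac{367}{\frac{1007}{16}} = \left(-367\right) \frac{16}{1007} = - \frac{5872}{1007}$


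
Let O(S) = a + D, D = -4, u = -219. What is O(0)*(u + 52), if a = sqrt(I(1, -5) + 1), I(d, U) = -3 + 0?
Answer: 668 - 167*I*sqrt(2) ≈ 668.0 - 236.17*I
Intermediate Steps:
I(d, U) = -3
a = I*sqrt(2) (a = sqrt(-3 + 1) = sqrt(-2) = I*sqrt(2) ≈ 1.4142*I)
O(S) = -4 + I*sqrt(2) (O(S) = I*sqrt(2) - 4 = -4 + I*sqrt(2))
O(0)*(u + 52) = (-4 + I*sqrt(2))*(-219 + 52) = (-4 + I*sqrt(2))*(-167) = 668 - 167*I*sqrt(2)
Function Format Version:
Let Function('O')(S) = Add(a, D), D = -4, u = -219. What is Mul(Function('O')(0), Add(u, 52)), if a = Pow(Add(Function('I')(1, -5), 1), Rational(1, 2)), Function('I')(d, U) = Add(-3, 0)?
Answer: Add(668, Mul(-167, I, Pow(2, Rational(1, 2)))) ≈ Add(668.00, Mul(-236.17, I))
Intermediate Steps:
Function('I')(d, U) = -3
a = Mul(I, Pow(2, Rational(1, 2))) (a = Pow(Add(-3, 1), Rational(1, 2)) = Pow(-2, Rational(1, 2)) = Mul(I, Pow(2, Rational(1, 2))) ≈ Mul(1.4142, I))
Function('O')(S) = Add(-4, Mul(I, Pow(2, Rational(1, 2)))) (Function('O')(S) = Add(Mul(I, Pow(2, Rational(1, 2))), -4) = Add(-4, Mul(I, Pow(2, Rational(1, 2)))))
Mul(Function('O')(0), Add(u, 52)) = Mul(Add(-4, Mul(I, Pow(2, Rational(1, 2)))), Add(-219, 52)) = Mul(Add(-4, Mul(I, Pow(2, Rational(1, 2)))), -167) = Add(668, Mul(-167, I, Pow(2, Rational(1, 2))))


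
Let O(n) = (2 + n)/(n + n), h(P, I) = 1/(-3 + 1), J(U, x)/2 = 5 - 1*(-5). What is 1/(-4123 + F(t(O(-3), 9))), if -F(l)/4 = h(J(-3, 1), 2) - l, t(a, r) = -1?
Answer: -1/4125 ≈ -0.00024242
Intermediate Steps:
J(U, x) = 20 (J(U, x) = 2*(5 - 1*(-5)) = 2*(5 + 5) = 2*10 = 20)
h(P, I) = -½ (h(P, I) = 1/(-2) = -½)
O(n) = (2 + n)/(2*n) (O(n) = (2 + n)/((2*n)) = (2 + n)*(1/(2*n)) = (2 + n)/(2*n))
F(l) = 2 + 4*l (F(l) = -4*(-½ - l) = 2 + 4*l)
1/(-4123 + F(t(O(-3), 9))) = 1/(-4123 + (2 + 4*(-1))) = 1/(-4123 + (2 - 4)) = 1/(-4123 - 2) = 1/(-4125) = -1/4125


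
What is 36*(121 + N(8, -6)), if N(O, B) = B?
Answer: 4140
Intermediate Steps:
36*(121 + N(8, -6)) = 36*(121 - 6) = 36*115 = 4140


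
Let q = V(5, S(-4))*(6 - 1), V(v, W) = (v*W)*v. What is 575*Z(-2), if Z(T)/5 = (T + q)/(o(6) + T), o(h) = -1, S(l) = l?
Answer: 1443250/3 ≈ 4.8108e+5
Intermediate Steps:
V(v, W) = W*v² (V(v, W) = (W*v)*v = W*v²)
q = -500 (q = (-4*5²)*(6 - 1) = -4*25*5 = -100*5 = -500)
Z(T) = 5*(-500 + T)/(-1 + T) (Z(T) = 5*((T - 500)/(-1 + T)) = 5*((-500 + T)/(-1 + T)) = 5*(-500 + T)/(-1 + T))
575*Z(-2) = 575*(5*(-500 - 2)/(-1 - 2)) = 575*(5*(-502)/(-3)) = 575*(5*(-⅓)*(-502)) = 575*(2510/3) = 1443250/3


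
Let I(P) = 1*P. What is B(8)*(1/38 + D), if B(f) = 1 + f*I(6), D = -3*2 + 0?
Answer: -11123/38 ≈ -292.71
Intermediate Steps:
I(P) = P
D = -6 (D = -6 + 0 = -6)
B(f) = 1 + 6*f (B(f) = 1 + f*6 = 1 + 6*f)
B(8)*(1/38 + D) = (1 + 6*8)*(1/38 - 6) = (1 + 48)*(1/38 - 6) = 49*(-227/38) = -11123/38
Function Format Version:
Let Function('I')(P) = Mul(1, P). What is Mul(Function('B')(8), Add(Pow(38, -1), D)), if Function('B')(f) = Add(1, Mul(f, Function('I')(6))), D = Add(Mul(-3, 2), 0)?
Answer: Rational(-11123, 38) ≈ -292.71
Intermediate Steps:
Function('I')(P) = P
D = -6 (D = Add(-6, 0) = -6)
Function('B')(f) = Add(1, Mul(6, f)) (Function('B')(f) = Add(1, Mul(f, 6)) = Add(1, Mul(6, f)))
Mul(Function('B')(8), Add(Pow(38, -1), D)) = Mul(Add(1, Mul(6, 8)), Add(Pow(38, -1), -6)) = Mul(Add(1, 48), Add(Rational(1, 38), -6)) = Mul(49, Rational(-227, 38)) = Rational(-11123, 38)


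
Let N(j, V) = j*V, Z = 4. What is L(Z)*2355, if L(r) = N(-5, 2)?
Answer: -23550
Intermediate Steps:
N(j, V) = V*j
L(r) = -10 (L(r) = 2*(-5) = -10)
L(Z)*2355 = -10*2355 = -23550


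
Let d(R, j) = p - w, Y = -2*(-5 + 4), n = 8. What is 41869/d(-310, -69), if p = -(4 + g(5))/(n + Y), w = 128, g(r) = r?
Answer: -418690/1289 ≈ -324.82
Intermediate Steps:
Y = 2 (Y = -2*(-1) = 2)
p = -9/10 (p = -(4 + 5)/(8 + 2) = -9/10 ≈ -0.90000)
d(R, j) = -1289/10 (d(R, j) = -9/10 - 1*128 = -9/10 - 128 = -1289/10)
41869/d(-310, -69) = 41869/(-1289/10) = 41869*(-10/1289) = -418690/1289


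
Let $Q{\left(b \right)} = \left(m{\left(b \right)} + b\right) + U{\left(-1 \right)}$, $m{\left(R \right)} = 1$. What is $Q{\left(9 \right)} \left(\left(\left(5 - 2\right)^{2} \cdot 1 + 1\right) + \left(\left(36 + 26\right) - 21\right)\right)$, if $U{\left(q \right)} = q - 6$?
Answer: $153$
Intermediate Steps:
$U{\left(q \right)} = -6 + q$ ($U{\left(q \right)} = q - 6 = -6 + q$)
$Q{\left(b \right)} = -6 + b$ ($Q{\left(b \right)} = \left(1 + b\right) - 7 = -6 + b$)
$Q{\left(9 \right)} \left(\left(\left(5 - 2\right)^{2} \cdot 1 + 1\right) + \left(\left(36 + 26\right) - 21\right)\right) = \left(-6 + 9\right) \left(\left(\left(5 - 2\right)^{2} \cdot 1 + 1\right) + \left(\left(36 + 26\right) - 21\right)\right) = 3 \left(\left(3^{2} \cdot 1 + 1\right) + \left(62 - 21\right)\right) = 3 \left(\left(9 \cdot 1 + 1\right) + 41\right) = 3 \left(\left(9 + 1\right) + 41\right) = 3 \left(10 + 41\right) = 3 \cdot 51 = 153$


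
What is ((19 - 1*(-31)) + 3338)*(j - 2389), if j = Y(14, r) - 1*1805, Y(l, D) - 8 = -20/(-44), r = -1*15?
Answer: -14180628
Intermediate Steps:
r = -15
Y(l, D) = 93/11 (Y(l, D) = 8 - 20/(-44) = 8 - 20*(-1/44) = 8 + 5/11 = 93/11)
j = -19762/11 (j = 93/11 - 1*1805 = 93/11 - 1805 = -19762/11 ≈ -1796.5)
((19 - 1*(-31)) + 3338)*(j - 2389) = ((19 - 1*(-31)) + 3338)*(-19762/11 - 2389) = ((19 + 31) + 3338)*(-46041/11) = (50 + 3338)*(-46041/11) = 3388*(-46041/11) = -14180628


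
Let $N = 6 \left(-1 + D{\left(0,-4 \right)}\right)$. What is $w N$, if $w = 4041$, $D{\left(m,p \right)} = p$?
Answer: $-121230$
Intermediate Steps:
$N = -30$ ($N = 6 \left(-1 - 4\right) = 6 \left(-5\right) = -30$)
$w N = 4041 \left(-30\right) = -121230$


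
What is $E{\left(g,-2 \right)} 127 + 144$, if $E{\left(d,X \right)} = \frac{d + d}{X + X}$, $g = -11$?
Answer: $\frac{1685}{2} \approx 842.5$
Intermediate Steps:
$E{\left(d,X \right)} = \frac{d}{X}$ ($E{\left(d,X \right)} = \frac{2 d}{2 X} = 2 d \frac{1}{2 X} = \frac{d}{X}$)
$E{\left(g,-2 \right)} 127 + 144 = - \frac{11}{-2} \cdot 127 + 144 = \left(-11\right) \left(- \frac{1}{2}\right) 127 + 144 = \frac{11}{2} \cdot 127 + 144 = \frac{1397}{2} + 144 = \frac{1685}{2}$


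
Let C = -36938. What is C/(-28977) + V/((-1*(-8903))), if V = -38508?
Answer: -786987302/257982231 ≈ -3.0505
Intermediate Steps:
C/(-28977) + V/((-1*(-8903))) = -36938/(-28977) - 38508/((-1*(-8903))) = -36938*(-1/28977) - 38508/8903 = 36938/28977 - 38508*1/8903 = 36938/28977 - 38508/8903 = -786987302/257982231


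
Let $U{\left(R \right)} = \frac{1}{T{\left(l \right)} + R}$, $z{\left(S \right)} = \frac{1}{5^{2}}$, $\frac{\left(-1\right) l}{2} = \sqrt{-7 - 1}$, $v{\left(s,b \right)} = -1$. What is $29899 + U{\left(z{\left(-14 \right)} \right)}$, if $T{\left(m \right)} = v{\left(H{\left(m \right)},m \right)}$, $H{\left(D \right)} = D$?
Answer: $\frac{717551}{24} \approx 29898.0$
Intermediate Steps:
$l = - 4 i \sqrt{2}$ ($l = - 2 \sqrt{-7 - 1} = - 2 \sqrt{-8} = - 2 \cdot 2 i \sqrt{2} = - 4 i \sqrt{2} \approx - 5.6569 i$)
$z{\left(S \right)} = \frac{1}{25}$
$T{\left(m \right)} = -1$
$U{\left(R \right)} = \frac{1}{-1 + R}$
$29899 + U{\left(z{\left(-14 \right)} \right)} = 29899 + \frac{1}{-1 + \frac{1}{25}} = 29899 + \frac{1}{- \frac{24}{25}} = 29899 - \frac{25}{24} = \frac{717551}{24}$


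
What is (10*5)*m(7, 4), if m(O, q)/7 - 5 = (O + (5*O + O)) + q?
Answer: 20300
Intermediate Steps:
m(O, q) = 35 + 7*q + 49*O (m(O, q) = 35 + 7*((O + (5*O + O)) + q) = 35 + 7*((O + 6*O) + q) = 35 + 7*(7*O + q) = 35 + 7*(q + 7*O) = 35 + (7*q + 49*O) = 35 + 7*q + 49*O)
(10*5)*m(7, 4) = (10*5)*(35 + 7*4 + 49*7) = 50*(35 + 28 + 343) = 50*406 = 20300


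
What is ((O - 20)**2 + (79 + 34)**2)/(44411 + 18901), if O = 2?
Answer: 13093/63312 ≈ 0.20680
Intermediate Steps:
((O - 20)**2 + (79 + 34)**2)/(44411 + 18901) = ((2 - 20)**2 + (79 + 34)**2)/(44411 + 18901) = ((-18)**2 + 113**2)/63312 = (324 + 12769)*(1/63312) = 13093*(1/63312) = 13093/63312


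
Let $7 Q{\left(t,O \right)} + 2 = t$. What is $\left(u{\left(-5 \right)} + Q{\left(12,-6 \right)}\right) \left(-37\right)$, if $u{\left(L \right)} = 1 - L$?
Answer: $- \frac{1924}{7} \approx -274.86$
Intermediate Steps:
$Q{\left(t,O \right)} = - \frac{2}{7} + \frac{t}{7}$
$\left(u{\left(-5 \right)} + Q{\left(12,-6 \right)}\right) \left(-37\right) = \left(\left(1 - -5\right) + \left(- \frac{2}{7} + \frac{1}{7} \cdot 12\right)\right) \left(-37\right) = \left(\left(1 + 5\right) + \left(- \frac{2}{7} + \frac{12}{7}\right)\right) \left(-37\right) = \left(6 + \frac{10}{7}\right) \left(-37\right) = \frac{52}{7} \left(-37\right) = - \frac{1924}{7}$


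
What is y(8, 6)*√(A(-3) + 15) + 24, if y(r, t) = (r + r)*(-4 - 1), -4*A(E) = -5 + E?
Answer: 24 - 80*√17 ≈ -305.85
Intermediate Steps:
A(E) = 5/4 - E/4 (A(E) = -(-5 + E)/4 = 5/4 - E/4)
y(r, t) = -10*r (y(r, t) = (2*r)*(-5) = -10*r)
y(8, 6)*√(A(-3) + 15) + 24 = (-10*8)*√((5/4 - ¼*(-3)) + 15) + 24 = -80*√((5/4 + ¾) + 15) + 24 = -80*√(2 + 15) + 24 = -80*√17 + 24 = 24 - 80*√17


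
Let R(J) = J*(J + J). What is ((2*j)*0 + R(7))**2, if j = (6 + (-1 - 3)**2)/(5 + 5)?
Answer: 9604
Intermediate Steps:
j = 11/5 (j = (6 + (-4)**2)/10 = (6 + 16)*(1/10) = 22*(1/10) = 11/5 ≈ 2.2000)
R(J) = 2*J**2 (R(J) = J*(2*J) = 2*J**2)
((2*j)*0 + R(7))**2 = ((2*(11/5))*0 + 2*7**2)**2 = ((22/5)*0 + 2*49)**2 = (0 + 98)**2 = 98**2 = 9604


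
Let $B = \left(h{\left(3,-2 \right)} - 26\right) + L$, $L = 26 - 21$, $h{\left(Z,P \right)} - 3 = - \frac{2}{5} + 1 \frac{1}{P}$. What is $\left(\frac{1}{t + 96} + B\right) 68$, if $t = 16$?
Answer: $- \frac{179843}{140} \approx -1284.6$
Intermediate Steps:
$h{\left(Z,P \right)} = \frac{13}{5} + \frac{1}{P}$ ($h{\left(Z,P \right)} = 3 + \left(- \frac{2}{5} + 1 \frac{1}{P}\right) = 3 + \left(\left(-2\right) \frac{1}{5} + \frac{1}{P}\right) = 3 - \left(\frac{2}{5} - \frac{1}{P}\right) = \frac{13}{5} + \frac{1}{P}$)
$L = 5$ ($L = 26 - 21 = 5$)
$B = - \frac{189}{10}$ ($B = \left(\left(\frac{13}{5} + \frac{1}{-2}\right) - 26\right) + 5 = \left(\left(\frac{13}{5} - \frac{1}{2}\right) - 26\right) + 5 = \left(\frac{21}{10} - 26\right) + 5 = - \frac{239}{10} + 5 = - \frac{189}{10} \approx -18.9$)
$\left(\frac{1}{t + 96} + B\right) 68 = \left(\frac{1}{16 + 96} - \frac{189}{10}\right) 68 = \left(\frac{1}{112} - \frac{189}{10}\right) 68 = \left(- \frac{10579}{560}\right) 68 = - \frac{179843}{140}$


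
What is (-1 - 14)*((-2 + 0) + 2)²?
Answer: 0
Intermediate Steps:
(-1 - 14)*((-2 + 0) + 2)² = -15*(-2 + 2)² = -15*0² = -15*0 = 0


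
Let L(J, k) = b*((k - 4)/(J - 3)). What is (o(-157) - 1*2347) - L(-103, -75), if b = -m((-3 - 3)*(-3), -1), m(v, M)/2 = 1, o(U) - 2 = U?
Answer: -132527/53 ≈ -2500.5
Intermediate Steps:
o(U) = 2 + U
m(v, M) = 2 (m(v, M) = 2*1 = 2)
b = -2 (b = -1*2 = -2)
L(J, k) = -2*(-4 + k)/(-3 + J) (L(J, k) = -2*(k - 4)/(J - 3) = -2*(-4 + k)/(-3 + J))
(o(-157) - 1*2347) - L(-103, -75) = ((2 - 157) - 1*2347) - 2*(4 - 1*(-75))/(-3 - 103) = (-155 - 2347) - 2*(4 + 75)/(-106) = -2502 - 2*(-1)*79/106 = -2502 - 1*(-79/53) = -2502 + 79/53 = -132527/53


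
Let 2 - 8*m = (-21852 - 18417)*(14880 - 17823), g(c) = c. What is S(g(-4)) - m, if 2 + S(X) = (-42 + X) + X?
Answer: 118511249/8 ≈ 1.4814e+7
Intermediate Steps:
S(X) = -44 + 2*X (S(X) = -2 + ((-42 + X) + X) = -2 + (-42 + 2*X) = -44 + 2*X)
m = -118511665/8 (m = ¼ - (-21852 - 18417)*(14880 - 17823)/8 = ¼ - (-40269)*(-2943)/8 = ¼ - ⅛*118511667 = ¼ - 118511667/8 = -118511665/8 ≈ -1.4814e+7)
S(g(-4)) - m = (-44 + 2*(-4)) - 1*(-118511665/8) = (-44 - 8) + 118511665/8 = -52 + 118511665/8 = 118511249/8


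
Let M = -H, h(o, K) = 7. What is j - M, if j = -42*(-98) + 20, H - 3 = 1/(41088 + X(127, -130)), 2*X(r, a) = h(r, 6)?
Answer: 340155439/82183 ≈ 4139.0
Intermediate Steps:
X(r, a) = 7/2 (X(r, a) = (½)*7 = 7/2)
H = 246551/82183 (H = 3 + 1/(41088 + 7/2) = 3 + 1/(82183/2) = 3 + 2/82183 = 246551/82183 ≈ 3.0000)
j = 4136 (j = 4116 + 20 = 4136)
M = -246551/82183 (M = -1*246551/82183 = -246551/82183 ≈ -3.0000)
j - M = 4136 - 1*(-246551/82183) = 4136 + 246551/82183 = 340155439/82183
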